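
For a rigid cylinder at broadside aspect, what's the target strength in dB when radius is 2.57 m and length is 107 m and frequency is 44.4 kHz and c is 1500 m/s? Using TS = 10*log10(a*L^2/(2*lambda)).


lambda = 1500/44400 = 0.03378 m
TS = 10*log10(2.57*107^2/(2*0.03378)) = 56.39

56.39 dB


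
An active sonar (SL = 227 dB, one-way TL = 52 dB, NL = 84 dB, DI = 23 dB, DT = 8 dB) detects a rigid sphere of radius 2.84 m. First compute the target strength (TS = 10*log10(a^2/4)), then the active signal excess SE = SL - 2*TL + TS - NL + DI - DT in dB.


Step 1: TS = 10*log10(2.84^2/4) = 3.05 dB
Step 2: SE = SL - 2*TL + TS - NL + DI - DT = 227 - 2*52 + (3.05) - 84 + 23 - 8 = 57.05

57.05 dB


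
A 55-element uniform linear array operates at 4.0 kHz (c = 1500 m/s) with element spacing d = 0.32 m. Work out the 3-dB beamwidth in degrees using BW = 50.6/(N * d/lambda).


Step 1: lambda = 1500/4000 = 0.375 m
Step 2: d/lambda = 0.32/0.375 = 0.8533
Step 3: BW = 50.6/(N * d/lambda) = 50.6/(55 * 0.8533) = 1.08

1.08 deg


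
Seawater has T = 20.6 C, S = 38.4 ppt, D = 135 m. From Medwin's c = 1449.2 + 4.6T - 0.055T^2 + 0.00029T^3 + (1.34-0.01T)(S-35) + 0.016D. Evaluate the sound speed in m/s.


c = 1449.2 + 4.6*20.6 - 0.055*20.6^2 + 0.00029*20.6^3 + (1.34 - 0.01*20.6)*(38.4 - 35) + 0.016*135 = 1529.17

1529.17 m/s


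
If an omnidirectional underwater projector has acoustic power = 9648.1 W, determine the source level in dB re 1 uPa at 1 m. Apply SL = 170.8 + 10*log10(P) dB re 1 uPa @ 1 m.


210.64 dB


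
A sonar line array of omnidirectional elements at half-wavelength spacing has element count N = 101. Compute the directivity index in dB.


DI = 10*log10(101) = 20.04

20.04 dB


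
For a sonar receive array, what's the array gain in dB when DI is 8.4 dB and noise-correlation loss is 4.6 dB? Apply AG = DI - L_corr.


AG = DI - L_corr = 8.4 - 4.6 = 3.8

3.8 dB


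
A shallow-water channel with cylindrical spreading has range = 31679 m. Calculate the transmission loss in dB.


TL = 10*log10(31679) = 45.01

45.01 dB


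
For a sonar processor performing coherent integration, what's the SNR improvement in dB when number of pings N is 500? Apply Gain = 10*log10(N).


26.99 dB


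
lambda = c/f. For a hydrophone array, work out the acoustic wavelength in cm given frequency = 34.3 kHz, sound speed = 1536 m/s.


4.48 cm


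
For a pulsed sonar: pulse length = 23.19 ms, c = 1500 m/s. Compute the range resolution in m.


dR = c*tau/2 = 1500 * 23.19e-3 / 2 = 17.3925

17.3925 m


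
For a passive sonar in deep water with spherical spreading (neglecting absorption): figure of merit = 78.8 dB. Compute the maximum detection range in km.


At max range FOM = TL, so 20*log10(R) = 78.8
R = 10^(78.8/20) = 8709.64 m = 8.71 km

8.71 km


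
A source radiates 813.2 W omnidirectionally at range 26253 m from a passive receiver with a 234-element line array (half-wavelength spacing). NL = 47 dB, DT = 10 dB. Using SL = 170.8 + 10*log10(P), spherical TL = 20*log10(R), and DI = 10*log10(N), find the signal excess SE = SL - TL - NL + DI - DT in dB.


Step 1: SL = 170.8 + 10*log10(813.2) = 199.9 dB
Step 2: TL = 20*log10(26253) = 88.38 dB
Step 3: DI = 10*log10(234) = 23.69 dB
Step 4: SE = SL - TL - NL + DI - DT = 199.9 - 88.38 - 47 + 23.69 - 10 = 78.21

78.21 dB


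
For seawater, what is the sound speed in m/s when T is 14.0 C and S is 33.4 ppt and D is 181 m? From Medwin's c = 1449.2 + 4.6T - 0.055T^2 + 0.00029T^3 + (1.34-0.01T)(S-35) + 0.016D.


c = 1449.2 + 4.6*14.0 - 0.055*14.0^2 + 0.00029*14.0^3 + (1.34 - 0.01*14.0)*(33.4 - 35) + 0.016*181 = 1504.59

1504.59 m/s


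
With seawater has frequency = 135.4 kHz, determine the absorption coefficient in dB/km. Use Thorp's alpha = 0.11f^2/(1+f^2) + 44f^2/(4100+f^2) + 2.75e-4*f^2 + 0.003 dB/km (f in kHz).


f^2 = 18333.16
alpha = 0.11*18333.16/(1+18333.16) + 44*18333.16/(4100+18333.16) + 2.75e-4*18333.16 + 0.003 = 41.113

41.113 dB/km


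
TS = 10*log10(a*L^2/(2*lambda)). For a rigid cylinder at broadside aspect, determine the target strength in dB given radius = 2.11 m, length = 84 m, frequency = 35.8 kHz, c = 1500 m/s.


lambda = 1500/35800 = 0.0419 m
TS = 10*log10(2.11*84^2/(2*0.0419)) = 52.5

52.5 dB


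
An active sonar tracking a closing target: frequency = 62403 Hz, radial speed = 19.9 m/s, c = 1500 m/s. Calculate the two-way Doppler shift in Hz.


fd = 2*f*v/c = 2 * 62403 * 19.9 / 1500 = 1655.76

1655.76 Hz


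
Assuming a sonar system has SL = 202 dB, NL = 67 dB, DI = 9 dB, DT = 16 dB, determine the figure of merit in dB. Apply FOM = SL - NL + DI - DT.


FOM = SL - NL + DI - DT = 202 - 67 + 9 - 16 = 128

128 dB


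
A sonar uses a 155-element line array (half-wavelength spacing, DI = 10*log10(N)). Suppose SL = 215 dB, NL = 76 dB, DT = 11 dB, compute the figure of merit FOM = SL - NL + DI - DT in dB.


Step 1: DI = 10*log10(155) = 21.9 dB
Step 2: FOM = SL - NL + DI - DT = 215 - 76 + 21.9 - 11 = 149.9

149.9 dB


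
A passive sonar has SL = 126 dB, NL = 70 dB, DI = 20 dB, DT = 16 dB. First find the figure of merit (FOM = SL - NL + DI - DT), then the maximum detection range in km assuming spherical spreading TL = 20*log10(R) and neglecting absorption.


Step 1: FOM = SL - NL + DI - DT = 126 - 70 + 20 - 16 = 60 dB
Step 2: at max range FOM = TL = 20*log10(R), so R = 10^(60/20) = 1000.0 m = 1.0 km

1.0 km


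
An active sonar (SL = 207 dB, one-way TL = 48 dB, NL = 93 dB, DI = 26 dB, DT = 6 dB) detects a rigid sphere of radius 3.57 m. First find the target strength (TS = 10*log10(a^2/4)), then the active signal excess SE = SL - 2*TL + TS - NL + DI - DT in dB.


Step 1: TS = 10*log10(3.57^2/4) = 5.03 dB
Step 2: SE = SL - 2*TL + TS - NL + DI - DT = 207 - 2*48 + (5.03) - 93 + 26 - 6 = 43.03

43.03 dB


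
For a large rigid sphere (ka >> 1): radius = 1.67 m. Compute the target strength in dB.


TS = 10*log10(1.67^2 / 4) = 10*log10(0.697225) = -1.57

-1.57 dB


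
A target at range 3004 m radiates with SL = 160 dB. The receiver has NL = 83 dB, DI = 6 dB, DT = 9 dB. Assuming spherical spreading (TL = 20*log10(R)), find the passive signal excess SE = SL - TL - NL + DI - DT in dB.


4.45 dB


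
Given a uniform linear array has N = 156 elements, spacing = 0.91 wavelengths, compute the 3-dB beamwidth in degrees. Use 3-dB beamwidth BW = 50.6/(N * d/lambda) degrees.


BW = 50.6 / (156 * 0.91) = 50.6 / 141.96 = 0.36

0.36 deg


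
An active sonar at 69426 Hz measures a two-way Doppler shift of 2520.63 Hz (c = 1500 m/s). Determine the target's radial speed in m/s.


From fd = 2*f*v/c, v = c*fd/(2*f) = 1500 * 2520.63 / (2*69426) = 27.23

27.23 m/s


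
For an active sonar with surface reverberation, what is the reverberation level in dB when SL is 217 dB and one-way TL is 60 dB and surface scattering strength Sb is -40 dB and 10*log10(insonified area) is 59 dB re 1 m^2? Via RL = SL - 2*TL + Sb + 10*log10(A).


RL = SL - 2*TL + Sb + 10*log10(A) = 217 - 2*60 + (-40) + 59 = 116

116 dB


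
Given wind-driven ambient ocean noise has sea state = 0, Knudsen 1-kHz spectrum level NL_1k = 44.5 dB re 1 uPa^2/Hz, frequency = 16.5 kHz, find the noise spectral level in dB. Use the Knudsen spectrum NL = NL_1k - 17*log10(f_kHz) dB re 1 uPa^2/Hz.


NL = NL_1k - 17*log10(f_kHz) = 44.5 - 17*log10(16.5) = 44.5 - (20.7) = 23.8

23.8 dB


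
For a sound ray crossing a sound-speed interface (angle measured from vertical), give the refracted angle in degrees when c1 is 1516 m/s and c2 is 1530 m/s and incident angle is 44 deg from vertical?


sin(theta2) = (c2/c1)*sin(theta1) = (1530/1516)*sin(44 deg) = 0.70107
theta2 = arcsin(0.70107) = 44.51

44.51 deg


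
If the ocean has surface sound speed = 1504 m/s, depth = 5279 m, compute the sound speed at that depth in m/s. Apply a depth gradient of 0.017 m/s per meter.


c = 1504 + 0.017 * 5279 = 1593.743

1593.743 m/s


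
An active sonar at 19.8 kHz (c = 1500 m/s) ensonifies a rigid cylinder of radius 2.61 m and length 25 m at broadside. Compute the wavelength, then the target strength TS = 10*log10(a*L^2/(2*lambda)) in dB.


Step 1: lambda = c/f = 1500/19800 = 0.07576 m
Step 2: TS = 10*log10(a*L^2/(2*lambda)) = 10*log10(2.61*25^2/(2*0.07576)) = 40.32

40.32 dB


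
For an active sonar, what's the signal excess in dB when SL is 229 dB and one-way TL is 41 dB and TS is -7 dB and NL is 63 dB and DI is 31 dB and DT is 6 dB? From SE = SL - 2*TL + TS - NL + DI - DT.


SE = SL - 2*TL + TS - NL + DI - DT = 229 - 2*41 + (-7) - 63 + 31 - 6 = 102

102 dB


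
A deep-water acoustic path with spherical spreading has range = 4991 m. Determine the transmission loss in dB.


73.96 dB


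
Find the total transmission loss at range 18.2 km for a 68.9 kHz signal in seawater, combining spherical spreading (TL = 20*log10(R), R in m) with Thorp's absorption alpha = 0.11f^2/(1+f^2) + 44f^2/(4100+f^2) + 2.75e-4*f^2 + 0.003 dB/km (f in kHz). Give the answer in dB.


540.71 dB


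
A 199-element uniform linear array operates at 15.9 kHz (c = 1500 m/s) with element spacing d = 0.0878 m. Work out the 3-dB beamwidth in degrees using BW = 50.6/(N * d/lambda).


Step 1: lambda = 1500/15900 = 0.09434 m
Step 2: d/lambda = 0.0878/0.09434 = 0.9307
Step 3: BW = 50.6/(N * d/lambda) = 50.6/(199 * 0.9307) = 0.27

0.27 deg


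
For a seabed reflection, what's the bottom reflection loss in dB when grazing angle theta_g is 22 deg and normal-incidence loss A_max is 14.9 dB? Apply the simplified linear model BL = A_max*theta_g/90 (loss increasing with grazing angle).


BL = A_max * theta_g / 90 = 14.9 * 22 / 90 = 3.64

3.64 dB


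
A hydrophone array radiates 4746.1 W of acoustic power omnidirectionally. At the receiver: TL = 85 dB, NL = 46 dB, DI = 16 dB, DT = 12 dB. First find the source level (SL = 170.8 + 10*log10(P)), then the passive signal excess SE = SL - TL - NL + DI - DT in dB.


Step 1: SL = 170.8 + 10*log10(4746.1) = 207.56 dB
Step 2: SE = SL - TL - NL + DI - DT = 207.56 - 85 - 46 + 16 - 12 = 80.56

80.56 dB


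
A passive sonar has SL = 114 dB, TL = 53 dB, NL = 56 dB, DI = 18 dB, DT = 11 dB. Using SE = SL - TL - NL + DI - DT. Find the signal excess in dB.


12 dB


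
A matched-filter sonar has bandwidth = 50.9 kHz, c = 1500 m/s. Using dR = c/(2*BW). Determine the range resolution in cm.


dR = c/(2*BW) = 1500 / (2 * 50.9e3) = 0.0147 m = 1.47 cm

1.47 cm


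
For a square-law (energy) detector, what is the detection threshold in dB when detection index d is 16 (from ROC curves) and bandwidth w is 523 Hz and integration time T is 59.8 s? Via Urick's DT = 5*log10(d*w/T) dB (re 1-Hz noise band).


DT = 5*log10(d*w/T) = 5*log10(16 * 523 / 59.8) = 5*log10(139.93) = 10.73

10.73 dB


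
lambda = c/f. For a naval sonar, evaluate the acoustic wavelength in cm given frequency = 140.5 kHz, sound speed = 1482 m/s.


lambda = c/f = 1482 / 140500 = 0.0105 m = 1.05 cm

1.05 cm


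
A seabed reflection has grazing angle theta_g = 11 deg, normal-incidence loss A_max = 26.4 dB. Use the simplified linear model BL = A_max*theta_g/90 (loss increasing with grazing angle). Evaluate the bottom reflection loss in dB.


BL = A_max * theta_g / 90 = 26.4 * 11 / 90 = 3.23

3.23 dB


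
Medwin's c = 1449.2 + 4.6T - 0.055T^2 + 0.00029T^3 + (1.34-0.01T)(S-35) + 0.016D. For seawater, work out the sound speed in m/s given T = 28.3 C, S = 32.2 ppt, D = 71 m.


c = 1449.2 + 4.6*28.3 - 0.055*28.3^2 + 0.00029*28.3^3 + (1.34 - 0.01*28.3)*(32.2 - 35) + 0.016*71 = 1540.08

1540.08 m/s


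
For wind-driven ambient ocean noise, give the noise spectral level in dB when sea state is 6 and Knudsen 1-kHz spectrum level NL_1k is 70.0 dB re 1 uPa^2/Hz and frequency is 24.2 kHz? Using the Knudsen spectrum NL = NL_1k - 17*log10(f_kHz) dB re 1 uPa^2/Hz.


46.48 dB


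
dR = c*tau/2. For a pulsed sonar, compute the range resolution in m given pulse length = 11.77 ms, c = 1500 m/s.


dR = c*tau/2 = 1500 * 11.77e-3 / 2 = 8.8275

8.8275 m


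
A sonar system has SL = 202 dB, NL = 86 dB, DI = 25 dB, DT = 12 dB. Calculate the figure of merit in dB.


FOM = SL - NL + DI - DT = 202 - 86 + 25 - 12 = 129

129 dB


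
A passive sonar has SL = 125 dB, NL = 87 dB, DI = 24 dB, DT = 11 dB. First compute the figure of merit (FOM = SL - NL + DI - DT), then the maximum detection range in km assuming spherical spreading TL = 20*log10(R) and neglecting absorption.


Step 1: FOM = SL - NL + DI - DT = 125 - 87 + 24 - 11 = 51 dB
Step 2: at max range FOM = TL = 20*log10(R), so R = 10^(51/20) = 354.81 m = 0.35 km

0.35 km


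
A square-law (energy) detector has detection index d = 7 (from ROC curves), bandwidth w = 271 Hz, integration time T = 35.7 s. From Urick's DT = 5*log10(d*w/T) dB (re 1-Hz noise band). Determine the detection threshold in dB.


DT = 5*log10(d*w/T) = 5*log10(7 * 271 / 35.7) = 5*log10(53.14) = 8.63

8.63 dB


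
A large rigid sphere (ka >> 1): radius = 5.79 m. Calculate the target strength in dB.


TS = 10*log10(5.79^2 / 4) = 10*log10(8.381025) = 9.23

9.23 dB


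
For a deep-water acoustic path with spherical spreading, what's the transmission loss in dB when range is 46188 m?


TL = 20*log10(46188) = 93.29

93.29 dB


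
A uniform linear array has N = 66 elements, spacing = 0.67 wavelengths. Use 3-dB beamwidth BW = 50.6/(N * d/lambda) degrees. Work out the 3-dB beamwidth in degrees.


BW = 50.6 / (66 * 0.67) = 50.6 / 44.22 = 1.14

1.14 deg


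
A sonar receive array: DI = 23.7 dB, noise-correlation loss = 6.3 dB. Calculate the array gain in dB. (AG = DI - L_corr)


AG = DI - L_corr = 23.7 - 6.3 = 17.4

17.4 dB


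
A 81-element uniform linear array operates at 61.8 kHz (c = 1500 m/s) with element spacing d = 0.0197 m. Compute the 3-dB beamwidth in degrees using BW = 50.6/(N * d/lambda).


0.77 deg


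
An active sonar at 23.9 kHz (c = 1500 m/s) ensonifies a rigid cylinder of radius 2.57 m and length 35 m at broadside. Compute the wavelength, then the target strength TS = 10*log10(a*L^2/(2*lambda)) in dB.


Step 1: lambda = c/f = 1500/23900 = 0.06276 m
Step 2: TS = 10*log10(a*L^2/(2*lambda)) = 10*log10(2.57*35^2/(2*0.06276)) = 43.99

43.99 dB


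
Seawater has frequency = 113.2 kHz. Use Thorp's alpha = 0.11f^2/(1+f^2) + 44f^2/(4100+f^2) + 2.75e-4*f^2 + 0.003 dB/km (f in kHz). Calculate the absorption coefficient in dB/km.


36.971 dB/km


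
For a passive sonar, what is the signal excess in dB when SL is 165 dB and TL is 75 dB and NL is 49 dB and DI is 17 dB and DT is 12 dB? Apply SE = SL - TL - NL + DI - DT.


SE = SL - TL - NL + DI - DT = 165 - 75 - 49 + 17 - 12 = 46

46 dB


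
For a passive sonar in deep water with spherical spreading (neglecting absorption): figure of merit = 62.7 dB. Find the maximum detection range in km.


At max range FOM = TL, so 20*log10(R) = 62.7
R = 10^(62.7/20) = 1364.58 m = 1.36 km

1.36 km


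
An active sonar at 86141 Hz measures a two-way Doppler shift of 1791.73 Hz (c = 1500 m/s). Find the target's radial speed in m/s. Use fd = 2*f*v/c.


From fd = 2*f*v/c, v = c*fd/(2*f) = 1500 * 1791.73 / (2*86141) = 15.6

15.6 m/s


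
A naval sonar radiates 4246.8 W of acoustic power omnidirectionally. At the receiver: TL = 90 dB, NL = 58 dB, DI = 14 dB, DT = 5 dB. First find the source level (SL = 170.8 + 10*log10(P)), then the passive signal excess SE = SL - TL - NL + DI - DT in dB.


Step 1: SL = 170.8 + 10*log10(4246.8) = 207.08 dB
Step 2: SE = SL - TL - NL + DI - DT = 207.08 - 90 - 58 + 14 - 5 = 68.08

68.08 dB


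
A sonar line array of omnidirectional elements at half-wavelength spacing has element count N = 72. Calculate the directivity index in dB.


DI = 10*log10(72) = 18.57

18.57 dB


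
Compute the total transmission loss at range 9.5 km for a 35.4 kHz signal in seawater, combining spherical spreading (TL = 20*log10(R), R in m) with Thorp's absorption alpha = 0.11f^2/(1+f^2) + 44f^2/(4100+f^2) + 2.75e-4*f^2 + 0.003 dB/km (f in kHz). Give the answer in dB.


Step 1 (Thorp): alpha = 0.11*1253.16/(1+1253.16) + 44*1253.16/(4100+1253.16) + 2.75e-4*1253.16 + 0.003 = 10.7578 dB/km
Step 2: TL_spread = 20*log10(9500) = 79.55 dB
Step 3: TL_abs = alpha*R = 10.7578 * 9.5 = 102.2 dB
Step 4: TL_total = 79.55 + 102.2 = 181.75

181.75 dB


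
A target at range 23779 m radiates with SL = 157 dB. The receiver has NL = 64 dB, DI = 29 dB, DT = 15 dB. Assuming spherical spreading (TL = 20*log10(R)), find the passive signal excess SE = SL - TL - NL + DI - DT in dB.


Step 1: TL = 20*log10(23779) = 87.52 dB
Step 2: SE = 157 - 87.52 - 64 + 29 - 15 = 19.48

19.48 dB


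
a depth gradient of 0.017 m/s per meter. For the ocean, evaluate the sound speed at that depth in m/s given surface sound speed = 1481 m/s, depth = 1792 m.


c = 1481 + 0.017 * 1792 = 1511.464

1511.464 m/s


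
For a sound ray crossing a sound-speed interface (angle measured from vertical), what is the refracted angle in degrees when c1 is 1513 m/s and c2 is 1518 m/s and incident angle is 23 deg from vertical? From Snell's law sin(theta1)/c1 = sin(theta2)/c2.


sin(theta2) = (c2/c1)*sin(theta1) = (1518/1513)*sin(23 deg) = 0.39202
theta2 = arcsin(0.39202) = 23.08

23.08 deg


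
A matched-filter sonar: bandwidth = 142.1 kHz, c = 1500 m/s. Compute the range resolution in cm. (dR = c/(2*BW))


dR = c/(2*BW) = 1500 / (2 * 142.1e3) = 0.0053 m = 0.53 cm

0.53 cm


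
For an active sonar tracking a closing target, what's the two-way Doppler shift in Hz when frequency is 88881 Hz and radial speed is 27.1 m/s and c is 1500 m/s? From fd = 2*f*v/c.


fd = 2*f*v/c = 2 * 88881 * 27.1 / 1500 = 3211.57

3211.57 Hz


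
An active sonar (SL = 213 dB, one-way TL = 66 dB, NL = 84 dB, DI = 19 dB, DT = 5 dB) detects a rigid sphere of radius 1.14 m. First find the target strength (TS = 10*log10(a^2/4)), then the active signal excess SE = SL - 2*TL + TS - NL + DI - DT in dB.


Step 1: TS = 10*log10(1.14^2/4) = -4.88 dB
Step 2: SE = SL - 2*TL + TS - NL + DI - DT = 213 - 2*66 + (-4.88) - 84 + 19 - 5 = 6.12

6.12 dB


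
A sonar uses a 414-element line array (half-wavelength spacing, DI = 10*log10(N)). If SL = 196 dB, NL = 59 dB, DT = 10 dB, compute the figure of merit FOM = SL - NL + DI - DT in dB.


Step 1: DI = 10*log10(414) = 26.17 dB
Step 2: FOM = SL - NL + DI - DT = 196 - 59 + 26.17 - 10 = 153.17

153.17 dB


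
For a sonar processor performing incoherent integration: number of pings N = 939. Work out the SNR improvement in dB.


14.86 dB


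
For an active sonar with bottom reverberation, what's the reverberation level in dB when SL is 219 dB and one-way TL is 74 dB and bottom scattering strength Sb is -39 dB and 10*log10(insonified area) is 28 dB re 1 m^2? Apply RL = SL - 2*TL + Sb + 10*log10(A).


RL = SL - 2*TL + Sb + 10*log10(A) = 219 - 2*74 + (-39) + 28 = 60

60 dB


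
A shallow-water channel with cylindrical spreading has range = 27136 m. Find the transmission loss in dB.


TL = 10*log10(27136) = 44.34

44.34 dB


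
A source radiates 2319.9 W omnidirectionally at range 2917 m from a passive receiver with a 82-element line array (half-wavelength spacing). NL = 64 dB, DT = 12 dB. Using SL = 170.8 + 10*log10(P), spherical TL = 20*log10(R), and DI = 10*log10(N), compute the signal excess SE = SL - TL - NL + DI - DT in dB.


Step 1: SL = 170.8 + 10*log10(2319.9) = 204.45 dB
Step 2: TL = 20*log10(2917) = 69.3 dB
Step 3: DI = 10*log10(82) = 19.14 dB
Step 4: SE = SL - TL - NL + DI - DT = 204.45 - 69.3 - 64 + 19.14 - 12 = 78.29

78.29 dB


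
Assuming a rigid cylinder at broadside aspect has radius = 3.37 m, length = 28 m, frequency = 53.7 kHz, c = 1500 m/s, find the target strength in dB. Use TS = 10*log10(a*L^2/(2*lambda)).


46.75 dB


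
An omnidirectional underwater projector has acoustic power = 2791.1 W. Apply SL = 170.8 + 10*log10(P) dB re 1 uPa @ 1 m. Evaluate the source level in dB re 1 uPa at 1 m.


SL = 170.8 + 10*log10(2791.1) = 170.8 + 34.46 = 205.26

205.26 dB


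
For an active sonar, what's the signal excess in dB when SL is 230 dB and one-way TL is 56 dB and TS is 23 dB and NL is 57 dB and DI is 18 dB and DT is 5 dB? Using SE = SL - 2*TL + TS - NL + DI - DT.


97 dB


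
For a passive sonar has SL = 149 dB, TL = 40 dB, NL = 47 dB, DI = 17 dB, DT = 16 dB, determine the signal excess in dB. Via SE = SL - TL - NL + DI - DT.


SE = SL - TL - NL + DI - DT = 149 - 40 - 47 + 17 - 16 = 63

63 dB


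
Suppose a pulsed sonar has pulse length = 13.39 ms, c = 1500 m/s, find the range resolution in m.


dR = c*tau/2 = 1500 * 13.39e-3 / 2 = 10.0425

10.0425 m


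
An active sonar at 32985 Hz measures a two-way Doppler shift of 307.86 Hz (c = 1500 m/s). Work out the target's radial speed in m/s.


From fd = 2*f*v/c, v = c*fd/(2*f) = 1500 * 307.86 / (2*32985) = 7.0

7.0 m/s


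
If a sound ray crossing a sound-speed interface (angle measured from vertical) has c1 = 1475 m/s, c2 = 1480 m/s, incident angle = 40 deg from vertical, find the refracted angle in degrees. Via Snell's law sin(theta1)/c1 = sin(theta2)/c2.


sin(theta2) = (c2/c1)*sin(theta1) = (1480/1475)*sin(40 deg) = 0.64497
theta2 = arcsin(0.64497) = 40.16

40.16 deg


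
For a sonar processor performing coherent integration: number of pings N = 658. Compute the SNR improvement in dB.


Gain = 10*log10(658) = 28.18

28.18 dB


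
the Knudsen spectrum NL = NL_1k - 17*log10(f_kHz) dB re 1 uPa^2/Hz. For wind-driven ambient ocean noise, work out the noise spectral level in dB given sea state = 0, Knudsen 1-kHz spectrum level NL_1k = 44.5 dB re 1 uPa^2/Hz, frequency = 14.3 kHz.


24.86 dB


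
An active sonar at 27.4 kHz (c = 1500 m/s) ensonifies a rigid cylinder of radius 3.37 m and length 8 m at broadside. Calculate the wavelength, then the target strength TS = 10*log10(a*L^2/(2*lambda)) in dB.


Step 1: lambda = c/f = 1500/27400 = 0.05474 m
Step 2: TS = 10*log10(a*L^2/(2*lambda)) = 10*log10(3.37*8^2/(2*0.05474)) = 32.94

32.94 dB


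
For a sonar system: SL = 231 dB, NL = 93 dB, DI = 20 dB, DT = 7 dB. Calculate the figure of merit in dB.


FOM = SL - NL + DI - DT = 231 - 93 + 20 - 7 = 151

151 dB


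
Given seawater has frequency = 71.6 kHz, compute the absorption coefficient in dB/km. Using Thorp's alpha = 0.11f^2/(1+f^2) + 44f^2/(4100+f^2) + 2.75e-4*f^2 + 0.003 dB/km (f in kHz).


f^2 = 5126.56
alpha = 0.11*5126.56/(1+5126.56) + 44*5126.56/(4100+5126.56) + 2.75e-4*5126.56 + 0.003 = 25.971

25.971 dB/km


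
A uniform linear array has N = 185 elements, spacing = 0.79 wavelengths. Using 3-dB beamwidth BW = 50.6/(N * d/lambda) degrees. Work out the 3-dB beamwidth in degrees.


BW = 50.6 / (185 * 0.79) = 50.6 / 146.15 = 0.35

0.35 deg


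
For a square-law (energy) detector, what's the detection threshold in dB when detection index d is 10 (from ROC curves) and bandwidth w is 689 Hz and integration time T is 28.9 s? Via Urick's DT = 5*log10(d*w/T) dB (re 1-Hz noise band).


11.89 dB


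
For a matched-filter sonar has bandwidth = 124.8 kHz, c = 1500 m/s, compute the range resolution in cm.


0.6 cm


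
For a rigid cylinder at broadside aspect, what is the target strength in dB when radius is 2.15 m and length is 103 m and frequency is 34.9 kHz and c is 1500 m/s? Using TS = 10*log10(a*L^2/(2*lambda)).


54.24 dB


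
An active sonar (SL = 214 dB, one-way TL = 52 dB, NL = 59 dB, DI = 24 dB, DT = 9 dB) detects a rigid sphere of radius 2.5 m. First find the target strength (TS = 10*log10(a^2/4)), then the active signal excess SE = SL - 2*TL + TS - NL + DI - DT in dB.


Step 1: TS = 10*log10(2.5^2/4) = 1.94 dB
Step 2: SE = SL - 2*TL + TS - NL + DI - DT = 214 - 2*52 + (1.94) - 59 + 24 - 9 = 67.94

67.94 dB


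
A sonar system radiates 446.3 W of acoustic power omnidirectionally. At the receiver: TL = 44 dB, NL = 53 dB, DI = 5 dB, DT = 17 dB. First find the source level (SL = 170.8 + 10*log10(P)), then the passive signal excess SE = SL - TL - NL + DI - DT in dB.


Step 1: SL = 170.8 + 10*log10(446.3) = 197.3 dB
Step 2: SE = SL - TL - NL + DI - DT = 197.3 - 44 - 53 + 5 - 17 = 88.3

88.3 dB


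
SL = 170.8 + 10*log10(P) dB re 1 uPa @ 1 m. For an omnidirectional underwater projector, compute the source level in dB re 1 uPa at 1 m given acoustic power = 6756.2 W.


SL = 170.8 + 10*log10(6756.2) = 170.8 + 38.3 = 209.1

209.1 dB


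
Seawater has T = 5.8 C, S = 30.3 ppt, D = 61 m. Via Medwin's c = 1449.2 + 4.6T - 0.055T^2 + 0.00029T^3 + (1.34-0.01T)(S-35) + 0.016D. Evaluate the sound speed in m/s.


1469.04 m/s


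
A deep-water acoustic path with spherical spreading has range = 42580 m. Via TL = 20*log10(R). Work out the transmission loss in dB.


92.58 dB


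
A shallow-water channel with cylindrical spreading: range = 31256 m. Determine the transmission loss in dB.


TL = 10*log10(31256) = 44.95

44.95 dB


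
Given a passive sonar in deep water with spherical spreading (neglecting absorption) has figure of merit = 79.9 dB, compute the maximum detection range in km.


At max range FOM = TL, so 20*log10(R) = 79.9
R = 10^(79.9/20) = 9885.53 m = 9.89 km

9.89 km


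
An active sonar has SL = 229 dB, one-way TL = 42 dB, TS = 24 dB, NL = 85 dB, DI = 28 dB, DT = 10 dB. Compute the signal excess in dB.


102 dB


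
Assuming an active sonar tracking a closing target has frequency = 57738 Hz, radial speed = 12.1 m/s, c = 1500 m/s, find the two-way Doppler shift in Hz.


fd = 2*f*v/c = 2 * 57738 * 12.1 / 1500 = 931.51

931.51 Hz


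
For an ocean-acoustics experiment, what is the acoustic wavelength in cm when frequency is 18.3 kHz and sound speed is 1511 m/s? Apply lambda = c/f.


lambda = c/f = 1511 / 18300 = 0.0826 m = 8.26 cm

8.26 cm


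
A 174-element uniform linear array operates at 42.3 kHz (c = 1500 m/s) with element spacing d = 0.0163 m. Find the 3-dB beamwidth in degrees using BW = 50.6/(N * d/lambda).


Step 1: lambda = 1500/42300 = 0.03546 m
Step 2: d/lambda = 0.0163/0.03546 = 0.4597
Step 3: BW = 50.6/(N * d/lambda) = 50.6/(174 * 0.4597) = 0.63

0.63 deg


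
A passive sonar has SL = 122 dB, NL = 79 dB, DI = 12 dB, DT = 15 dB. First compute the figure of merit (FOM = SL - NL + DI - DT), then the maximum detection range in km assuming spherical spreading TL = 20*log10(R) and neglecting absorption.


Step 1: FOM = SL - NL + DI - DT = 122 - 79 + 12 - 15 = 40 dB
Step 2: at max range FOM = TL = 20*log10(R), so R = 10^(40/20) = 100.0 m = 0.1 km

0.1 km


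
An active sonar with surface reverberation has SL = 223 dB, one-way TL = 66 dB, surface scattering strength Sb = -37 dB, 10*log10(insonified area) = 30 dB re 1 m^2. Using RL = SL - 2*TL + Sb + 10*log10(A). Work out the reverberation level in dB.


RL = SL - 2*TL + Sb + 10*log10(A) = 223 - 2*66 + (-37) + 30 = 84

84 dB


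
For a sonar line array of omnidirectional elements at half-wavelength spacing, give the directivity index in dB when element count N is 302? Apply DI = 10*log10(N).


DI = 10*log10(302) = 24.8

24.8 dB


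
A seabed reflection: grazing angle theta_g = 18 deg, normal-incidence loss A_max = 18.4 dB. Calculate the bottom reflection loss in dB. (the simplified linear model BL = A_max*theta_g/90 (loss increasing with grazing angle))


BL = A_max * theta_g / 90 = 18.4 * 18 / 90 = 3.68

3.68 dB


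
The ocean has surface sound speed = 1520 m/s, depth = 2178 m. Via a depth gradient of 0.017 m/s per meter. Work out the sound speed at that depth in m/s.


c = 1520 + 0.017 * 2178 = 1557.026

1557.026 m/s


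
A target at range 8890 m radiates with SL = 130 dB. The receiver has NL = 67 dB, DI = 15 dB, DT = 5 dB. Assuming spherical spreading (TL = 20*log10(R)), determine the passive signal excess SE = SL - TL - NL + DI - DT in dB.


-5.98 dB


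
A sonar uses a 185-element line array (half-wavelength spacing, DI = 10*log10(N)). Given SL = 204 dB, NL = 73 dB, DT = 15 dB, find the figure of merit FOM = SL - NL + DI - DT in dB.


Step 1: DI = 10*log10(185) = 22.67 dB
Step 2: FOM = SL - NL + DI - DT = 204 - 73 + 22.67 - 15 = 138.67

138.67 dB


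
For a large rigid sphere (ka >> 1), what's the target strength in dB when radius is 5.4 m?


TS = 10*log10(5.4^2 / 4) = 10*log10(7.29) = 8.63

8.63 dB


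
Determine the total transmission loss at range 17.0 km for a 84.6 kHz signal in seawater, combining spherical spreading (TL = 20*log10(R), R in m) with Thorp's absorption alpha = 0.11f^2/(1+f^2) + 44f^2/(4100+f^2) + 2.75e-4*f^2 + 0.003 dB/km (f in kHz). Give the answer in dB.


595.56 dB


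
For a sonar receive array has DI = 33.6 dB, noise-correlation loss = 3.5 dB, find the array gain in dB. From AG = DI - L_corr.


AG = DI - L_corr = 33.6 - 3.5 = 30.1

30.1 dB


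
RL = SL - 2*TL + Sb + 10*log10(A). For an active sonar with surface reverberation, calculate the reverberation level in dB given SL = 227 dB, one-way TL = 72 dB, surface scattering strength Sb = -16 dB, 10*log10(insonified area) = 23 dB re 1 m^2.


RL = SL - 2*TL + Sb + 10*log10(A) = 227 - 2*72 + (-16) + 23 = 90

90 dB


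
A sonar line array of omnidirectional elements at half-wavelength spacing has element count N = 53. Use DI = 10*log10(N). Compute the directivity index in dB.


DI = 10*log10(53) = 17.24

17.24 dB


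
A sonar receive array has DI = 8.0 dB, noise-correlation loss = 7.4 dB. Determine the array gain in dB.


0.6 dB


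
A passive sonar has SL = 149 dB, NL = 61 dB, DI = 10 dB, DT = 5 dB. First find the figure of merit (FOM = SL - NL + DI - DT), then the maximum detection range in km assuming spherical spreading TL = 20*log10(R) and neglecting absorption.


Step 1: FOM = SL - NL + DI - DT = 149 - 61 + 10 - 5 = 93 dB
Step 2: at max range FOM = TL = 20*log10(R), so R = 10^(93/20) = 44668.36 m = 44.67 km

44.67 km


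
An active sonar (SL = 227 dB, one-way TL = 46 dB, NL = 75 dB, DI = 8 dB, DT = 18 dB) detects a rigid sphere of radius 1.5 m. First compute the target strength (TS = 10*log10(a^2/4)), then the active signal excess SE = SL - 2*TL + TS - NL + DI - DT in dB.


Step 1: TS = 10*log10(1.5^2/4) = -2.5 dB
Step 2: SE = SL - 2*TL + TS - NL + DI - DT = 227 - 2*46 + (-2.5) - 75 + 8 - 18 = 47.5

47.5 dB


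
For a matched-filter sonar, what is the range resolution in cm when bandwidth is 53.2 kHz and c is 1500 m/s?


dR = c/(2*BW) = 1500 / (2 * 53.2e3) = 0.0141 m = 1.41 cm

1.41 cm


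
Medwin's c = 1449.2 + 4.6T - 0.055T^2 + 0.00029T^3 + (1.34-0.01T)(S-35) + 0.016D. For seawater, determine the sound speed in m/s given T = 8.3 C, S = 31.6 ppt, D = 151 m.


c = 1449.2 + 4.6*8.3 - 0.055*8.3^2 + 0.00029*8.3^3 + (1.34 - 0.01*8.3)*(31.6 - 35) + 0.016*151 = 1481.9

1481.9 m/s


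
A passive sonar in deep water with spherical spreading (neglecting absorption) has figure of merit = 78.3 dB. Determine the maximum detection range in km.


At max range FOM = TL, so 20*log10(R) = 78.3
R = 10^(78.3/20) = 8222.43 m = 8.22 km

8.22 km


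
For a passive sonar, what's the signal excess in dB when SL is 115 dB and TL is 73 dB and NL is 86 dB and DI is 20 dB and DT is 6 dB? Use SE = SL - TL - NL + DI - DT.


SE = SL - TL - NL + DI - DT = 115 - 73 - 86 + 20 - 6 = -30

-30 dB


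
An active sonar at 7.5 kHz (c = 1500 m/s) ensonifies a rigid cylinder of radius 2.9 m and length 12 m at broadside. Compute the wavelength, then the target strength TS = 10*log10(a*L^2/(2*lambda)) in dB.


Step 1: lambda = c/f = 1500/7500 = 0.2 m
Step 2: TS = 10*log10(a*L^2/(2*lambda)) = 10*log10(2.9*12^2/(2*0.2)) = 30.19

30.19 dB


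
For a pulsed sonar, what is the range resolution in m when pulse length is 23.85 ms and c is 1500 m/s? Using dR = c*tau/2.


dR = c*tau/2 = 1500 * 23.85e-3 / 2 = 17.8875

17.8875 m


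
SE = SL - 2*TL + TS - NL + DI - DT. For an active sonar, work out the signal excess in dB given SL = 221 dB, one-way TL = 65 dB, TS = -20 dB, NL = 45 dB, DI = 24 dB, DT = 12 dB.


SE = SL - 2*TL + TS - NL + DI - DT = 221 - 2*65 + (-20) - 45 + 24 - 12 = 38

38 dB


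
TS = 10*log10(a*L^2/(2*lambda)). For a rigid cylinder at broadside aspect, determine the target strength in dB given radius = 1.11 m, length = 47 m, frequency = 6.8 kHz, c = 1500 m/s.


lambda = 1500/6800 = 0.22059 m
TS = 10*log10(1.11*47^2/(2*0.22059)) = 37.45

37.45 dB


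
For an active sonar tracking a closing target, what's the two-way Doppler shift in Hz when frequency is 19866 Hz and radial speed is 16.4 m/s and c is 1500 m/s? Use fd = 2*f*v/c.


fd = 2*f*v/c = 2 * 19866 * 16.4 / 1500 = 434.4

434.4 Hz


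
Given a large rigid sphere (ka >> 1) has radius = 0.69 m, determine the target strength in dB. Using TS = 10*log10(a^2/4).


TS = 10*log10(0.69^2 / 4) = 10*log10(0.119025) = -9.24

-9.24 dB


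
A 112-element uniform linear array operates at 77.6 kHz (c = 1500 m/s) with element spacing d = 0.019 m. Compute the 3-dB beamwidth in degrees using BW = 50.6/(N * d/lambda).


0.46 deg


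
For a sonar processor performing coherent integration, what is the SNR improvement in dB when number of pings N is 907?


Gain = 10*log10(907) = 29.58

29.58 dB


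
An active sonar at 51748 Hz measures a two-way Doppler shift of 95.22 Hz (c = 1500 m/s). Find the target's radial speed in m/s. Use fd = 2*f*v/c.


From fd = 2*f*v/c, v = c*fd/(2*f) = 1500 * 95.22 / (2*51748) = 1.38

1.38 m/s


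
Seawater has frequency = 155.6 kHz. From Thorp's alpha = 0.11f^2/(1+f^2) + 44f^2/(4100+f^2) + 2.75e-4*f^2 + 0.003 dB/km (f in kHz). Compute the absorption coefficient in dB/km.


f^2 = 24211.36
alpha = 0.11*24211.36/(1+24211.36) + 44*24211.36/(4100+24211.36) + 2.75e-4*24211.36 + 0.003 = 44.399

44.399 dB/km


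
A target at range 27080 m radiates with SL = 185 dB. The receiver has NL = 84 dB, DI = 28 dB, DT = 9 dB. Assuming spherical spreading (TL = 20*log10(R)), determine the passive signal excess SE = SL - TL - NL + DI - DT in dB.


Step 1: TL = 20*log10(27080) = 88.65 dB
Step 2: SE = 185 - 88.65 - 84 + 28 - 9 = 31.35

31.35 dB


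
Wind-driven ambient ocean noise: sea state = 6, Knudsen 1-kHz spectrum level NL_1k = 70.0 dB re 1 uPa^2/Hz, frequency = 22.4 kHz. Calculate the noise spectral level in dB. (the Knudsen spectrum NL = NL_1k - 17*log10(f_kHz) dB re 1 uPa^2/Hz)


NL = NL_1k - 17*log10(f_kHz) = 70.0 - 17*log10(22.4) = 70.0 - (22.95) = 47.05

47.05 dB


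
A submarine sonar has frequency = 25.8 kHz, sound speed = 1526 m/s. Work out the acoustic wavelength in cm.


5.91 cm


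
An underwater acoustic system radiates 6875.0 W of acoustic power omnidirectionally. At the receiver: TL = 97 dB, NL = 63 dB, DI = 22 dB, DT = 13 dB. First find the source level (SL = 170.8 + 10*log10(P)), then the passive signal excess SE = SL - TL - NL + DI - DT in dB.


Step 1: SL = 170.8 + 10*log10(6875.0) = 209.17 dB
Step 2: SE = SL - TL - NL + DI - DT = 209.17 - 97 - 63 + 22 - 13 = 58.17

58.17 dB


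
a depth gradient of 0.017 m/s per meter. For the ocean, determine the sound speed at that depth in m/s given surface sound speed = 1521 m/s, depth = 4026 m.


1589.442 m/s


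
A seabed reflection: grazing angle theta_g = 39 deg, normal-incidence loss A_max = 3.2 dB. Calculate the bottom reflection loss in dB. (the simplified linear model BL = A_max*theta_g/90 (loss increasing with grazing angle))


1.39 dB


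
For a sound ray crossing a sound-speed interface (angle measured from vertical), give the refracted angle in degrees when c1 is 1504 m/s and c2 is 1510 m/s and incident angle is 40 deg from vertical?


40.19 deg


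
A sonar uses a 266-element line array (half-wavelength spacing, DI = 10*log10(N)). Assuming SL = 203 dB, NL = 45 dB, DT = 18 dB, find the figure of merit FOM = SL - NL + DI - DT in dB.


164.25 dB


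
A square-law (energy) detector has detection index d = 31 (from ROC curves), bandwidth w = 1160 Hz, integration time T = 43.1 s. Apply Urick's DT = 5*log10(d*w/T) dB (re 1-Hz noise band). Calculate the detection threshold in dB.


DT = 5*log10(d*w/T) = 5*log10(31 * 1160 / 43.1) = 5*log10(834.34) = 14.61

14.61 dB


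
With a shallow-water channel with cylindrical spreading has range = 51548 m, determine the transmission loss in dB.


47.12 dB


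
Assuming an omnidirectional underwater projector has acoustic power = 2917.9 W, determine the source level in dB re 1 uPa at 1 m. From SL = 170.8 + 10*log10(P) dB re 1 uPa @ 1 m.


SL = 170.8 + 10*log10(2917.9) = 170.8 + 34.65 = 205.45

205.45 dB


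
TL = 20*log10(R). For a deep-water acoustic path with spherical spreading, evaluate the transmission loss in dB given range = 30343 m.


TL = 20*log10(30343) = 89.64

89.64 dB


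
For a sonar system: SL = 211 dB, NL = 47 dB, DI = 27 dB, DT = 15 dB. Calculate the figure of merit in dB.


FOM = SL - NL + DI - DT = 211 - 47 + 27 - 15 = 176

176 dB


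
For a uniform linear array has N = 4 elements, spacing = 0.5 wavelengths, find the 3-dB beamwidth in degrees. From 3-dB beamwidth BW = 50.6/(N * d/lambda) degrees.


BW = 50.6 / (4 * 0.5) = 50.6 / 2.0 = 25.3

25.3 deg


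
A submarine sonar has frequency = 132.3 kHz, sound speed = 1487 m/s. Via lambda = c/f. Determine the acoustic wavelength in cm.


lambda = c/f = 1487 / 132300 = 0.0112 m = 1.12 cm

1.12 cm


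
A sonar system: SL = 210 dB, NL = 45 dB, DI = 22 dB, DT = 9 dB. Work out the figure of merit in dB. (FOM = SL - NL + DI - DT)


FOM = SL - NL + DI - DT = 210 - 45 + 22 - 9 = 178

178 dB


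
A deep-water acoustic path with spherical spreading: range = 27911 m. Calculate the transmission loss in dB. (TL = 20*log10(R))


TL = 20*log10(27911) = 88.92

88.92 dB


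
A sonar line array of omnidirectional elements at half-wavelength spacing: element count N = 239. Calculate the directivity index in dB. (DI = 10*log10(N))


23.78 dB


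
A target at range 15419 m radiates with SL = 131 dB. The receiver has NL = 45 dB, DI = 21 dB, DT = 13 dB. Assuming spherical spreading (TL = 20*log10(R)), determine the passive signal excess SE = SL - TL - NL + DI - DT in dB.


Step 1: TL = 20*log10(15419) = 83.76 dB
Step 2: SE = 131 - 83.76 - 45 + 21 - 13 = 10.24

10.24 dB


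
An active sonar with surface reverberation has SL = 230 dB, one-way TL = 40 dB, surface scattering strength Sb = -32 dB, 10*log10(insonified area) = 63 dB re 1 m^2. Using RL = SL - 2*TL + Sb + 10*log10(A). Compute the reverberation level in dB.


181 dB


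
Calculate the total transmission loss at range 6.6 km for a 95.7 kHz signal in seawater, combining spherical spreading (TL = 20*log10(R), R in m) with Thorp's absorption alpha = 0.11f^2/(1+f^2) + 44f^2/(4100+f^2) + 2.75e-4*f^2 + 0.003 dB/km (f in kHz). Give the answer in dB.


Step 1 (Thorp): alpha = 0.11*9158.49/(1+9158.49) + 44*9158.49/(4100+9158.49) + 2.75e-4*9158.49 + 0.003 = 33.0252 dB/km
Step 2: TL_spread = 20*log10(6600) = 76.39 dB
Step 3: TL_abs = alpha*R = 33.0252 * 6.6 = 217.97 dB
Step 4: TL_total = 76.39 + 217.97 = 294.36

294.36 dB


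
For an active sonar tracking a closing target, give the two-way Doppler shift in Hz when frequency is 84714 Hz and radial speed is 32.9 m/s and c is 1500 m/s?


fd = 2*f*v/c = 2 * 84714 * 32.9 / 1500 = 3716.12

3716.12 Hz


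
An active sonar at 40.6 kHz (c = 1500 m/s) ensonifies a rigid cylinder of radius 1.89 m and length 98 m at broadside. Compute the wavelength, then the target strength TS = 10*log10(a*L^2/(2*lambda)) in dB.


Step 1: lambda = c/f = 1500/40600 = 0.03695 m
Step 2: TS = 10*log10(a*L^2/(2*lambda)) = 10*log10(1.89*98^2/(2*0.03695)) = 53.9

53.9 dB


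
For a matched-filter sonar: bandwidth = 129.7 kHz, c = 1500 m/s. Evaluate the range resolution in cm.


dR = c/(2*BW) = 1500 / (2 * 129.7e3) = 0.0058 m = 0.58 cm

0.58 cm


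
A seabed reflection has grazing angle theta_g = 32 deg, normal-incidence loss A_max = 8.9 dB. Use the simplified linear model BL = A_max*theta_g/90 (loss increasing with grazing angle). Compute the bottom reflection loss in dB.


3.16 dB
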